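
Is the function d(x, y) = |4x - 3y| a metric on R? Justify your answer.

No. d fails symmetry: d(1, 5) = |4·1 - 3·5| = |-11| = 11, but d(5, 1) = |4·5 - 3·1| = |17| = 17. Since 11 ≠ 17, d(x,y) ≠ d(y,x) in general.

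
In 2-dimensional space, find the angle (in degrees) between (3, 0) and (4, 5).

With u = (3, 0), v = (4, 5):
u·v = 3·4 + 0·5 = 12 + 0 = 12.
|u| = √(3² + 0²) = √9, |v| = √(4² + 5²) = √41, so |u||v| = √(9·41) = √369.
cos θ = (u·v)/(|u||v|) = 12/√369 ≈ 0.624695
θ = arccos(0.624695) ≈ 51.34°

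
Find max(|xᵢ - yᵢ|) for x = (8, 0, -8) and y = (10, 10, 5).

max(|x_i - y_i|) = max(|8 - 10|, |0 - 10|, |-8 - 5|) = max(2, 10, 13) = 13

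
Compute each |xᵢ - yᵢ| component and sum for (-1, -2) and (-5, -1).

Σ|x_i - y_i| = |-1 - (-5)| + |-2 - (-1)| = 4 + 1 = 5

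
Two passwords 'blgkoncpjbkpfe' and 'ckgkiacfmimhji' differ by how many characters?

Differing positions: 1, 2, 5, 6, 8, 9, 10, 11, 12, 13, 14. Hamming distance = 11.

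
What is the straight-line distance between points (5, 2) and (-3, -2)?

√(Σ(x_i - y_i)²) = √((5 - (-3))² + (2 - (-2))²)
= √(8² + 4²) = √(64 + 16) = √80 ≈ 8.9443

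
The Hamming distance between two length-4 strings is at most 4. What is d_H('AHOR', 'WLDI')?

Differing positions: 1, 2, 3, 4. Hamming distance = 4. The maximum possible Hamming distance for length-4 strings is 4, so d_H/4 = 4/4 = 1.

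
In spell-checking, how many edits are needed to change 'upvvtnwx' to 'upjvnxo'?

Let D[i][j] be the edit distance between the first i characters of 'upvvtnwx' and the first j characters of 'upjvnxo', with D[i][0] = i, D[0][j] = j, and D[i][j] = D[i-1][j-1] if the characters match, else 1 + min(D[i-1][j], D[i][j-1], D[i-1][j-1]). Filling the table (rows: prefixes of 'upvvtnwx', columns: prefixes of 'upjvnxo'):
     ε  u  p  j  v  n  x  o
  ε  0  1  2  3  4  5  6  7
  u  1  0  1  2  3  4  5  6
  p  2  1  0  1  2  3  4  5
  v  3  2  1  1  1  2  3  4
  v  4  3  2  2  1  2  3  4
  t  5  4  3  3  2  2  3  4
  n  6  5  4  4  3  2  3  4
  w  7  6  5  5  4  3  3  4
  x  8  7  6  6  5  4  3  4
The bottom-right entry gives D[8][7] = 4, so no sequence of fewer than 4 edits works. Backtracking through the table gives one optimal edit sequence (4 edits):
  upvvtnwx → upjvtnwx (sub v→j @3)
  upjvtnwx → upjvnwx (del t @5)
  upjvnwx → upjvnxx (sub w→x @6)
  upjvnxx → upjvnxo (sub x→o @7)
Edit distance = 4.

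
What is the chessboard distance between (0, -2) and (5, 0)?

max(|x_i - y_i|) = max(|0 - 5|, |-2 - 0|) = max(5, 2) = 5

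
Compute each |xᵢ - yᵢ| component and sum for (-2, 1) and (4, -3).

Σ|x_i - y_i| = |-2 - 4| + |1 - (-3)| = 6 + 4 = 10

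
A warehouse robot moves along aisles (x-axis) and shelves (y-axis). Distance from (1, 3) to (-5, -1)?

Σ|x_i - y_i| = |1 - (-5)| + |3 - (-1)| = 6 + 4 = 10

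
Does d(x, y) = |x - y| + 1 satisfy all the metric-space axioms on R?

No. d fails identity of indiscernibles (specifically d(x,x) = 0): d(-2, -2) = |-2 - (-2)| + 1 = 0 + 1 = 1 ≠ 0.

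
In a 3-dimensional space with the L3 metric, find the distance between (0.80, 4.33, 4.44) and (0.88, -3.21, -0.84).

(Σ|x_i - y_i|^3)^(1/3) = (|0.8 - 0.88|^3 + |4.33 - (-3.21)|^3 + |4.44 - (-0.84)|^3)^(1/3)
= (0.08^3 + 7.54^3 + 5.28^3)^(1/3) ≈ (0.0005 + 428.6611 + 147.198)^(1/3) = (575.8596)^(1/3) ≈ 8.3197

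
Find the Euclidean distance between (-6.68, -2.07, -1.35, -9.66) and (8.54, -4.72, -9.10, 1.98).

√(Σ(x_i - y_i)²) = √((-6.68 - 8.54)² + (-2.07 - (-4.72))² + (-1.35 - (-9.1))² + (-9.66 - 1.98)²)
= √((-15.22)² + 2.65² + 7.75² + (-11.64)²) = √(231.6484 + 7.0225 + 60.0625 + 135.4896) = √434.223 ≈ 20.838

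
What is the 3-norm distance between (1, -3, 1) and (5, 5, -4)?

(Σ|x_i - y_i|^3)^(1/3) = (|1 - 5|^3 + |-3 - 5|^3 + |1 - (-4)|^3)^(1/3)
= (4^3 + 8^3 + 5^3)^(1/3) = (64 + 512 + 125)^(1/3) = (701)^(1/3) ≈ 8.8833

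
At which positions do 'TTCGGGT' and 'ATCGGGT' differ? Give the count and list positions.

Differing positions: 1. Hamming distance = 1.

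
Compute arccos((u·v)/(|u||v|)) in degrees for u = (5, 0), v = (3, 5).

With u = (5, 0), v = (3, 5):
u·v = 5·3 + 0·5 = 15 + 0 = 15.
|u| = √(5² + 0²) = √25, |v| = √(3² + 5²) = √34, so |u||v| = √(25·34) = √850.
cos θ = (u·v)/(|u||v|) = 15/√850 ≈ 0.514496
θ = arccos(0.514496) ≈ 59.04°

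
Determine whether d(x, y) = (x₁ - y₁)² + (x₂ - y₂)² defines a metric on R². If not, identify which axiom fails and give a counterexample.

No. The squared Euclidean distance fails the triangle inequality. Counterexample: x = (0, 0), y = (2, 1), z = (4, 2). d(x,z) = 4² + 2² = 20, but d(x,y) + d(y,z) = (2² + 1²) + (2² + 1²) = 5 + 5 = 10. Since 20 > 10, the triangle inequality is violated. (Note: √d, the ordinary Euclidean distance, IS a metric.)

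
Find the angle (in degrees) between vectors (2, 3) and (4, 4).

With u = (2, 3), v = (4, 4):
u·v = 2·4 + 3·4 = 8 + 12 = 20.
|u| = √(2² + 3²) = √13, |v| = √(4² + 4²) = √32, so |u||v| = √(13·32) = √416.
cos θ = (u·v)/(|u||v|) = 20/√416 ≈ 0.980581
θ = arccos(0.980581) ≈ 11.31°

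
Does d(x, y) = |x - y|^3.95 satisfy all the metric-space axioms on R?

No. d(x,y) = |x-y|^3.95 fails the triangle inequality since p = 3.95 > 1. Counterexample: x = -4, y = -3, z = 0. d(x,z) = |-4 - 0|^3.95 = 4^3.95 ≈ 238.8564, but d(x,y) + d(y,z) = 1^3.95 + 3^3.95 ≈ 1 + 76.6706 = 77.6706. Since 238.8564 > 77.6706, the triangle inequality is violated.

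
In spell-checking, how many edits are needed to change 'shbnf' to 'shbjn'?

Let D[i][j] be the edit distance between the first i characters of 'shbnf' and the first j characters of 'shbjn', with D[i][0] = i, D[0][j] = j, and D[i][j] = D[i-1][j-1] if the characters match, else 1 + min(D[i-1][j], D[i][j-1], D[i-1][j-1]). Filling the table (rows: prefixes of 'shbnf', columns: prefixes of 'shbjn'):
     ε  s  h  b  j  n
  ε  0  1  2  3  4  5
  s  1  0  1  2  3  4
  h  2  1  0  1  2  3
  b  3  2  1  0  1  2
  n  4  3  2  1  1  1
  f  5  4  3  2  2  2
The bottom-right entry gives D[5][5] = 2, so no sequence of fewer than 2 edits works. Backtracking through the table gives one optimal edit sequence (2 edits):
  shbnf → shbjf (sub n→j @4)
  shbjf → shbjn (sub f→n @5)
Edit distance = 2.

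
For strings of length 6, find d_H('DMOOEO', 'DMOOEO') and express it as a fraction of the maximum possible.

Differing positions: none. Hamming distance = 0. The maximum possible Hamming distance for length-6 strings is 6, so d_H/6 = 0/6 = 0.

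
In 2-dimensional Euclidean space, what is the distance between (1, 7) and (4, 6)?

√(Σ(x_i - y_i)²) = √((1 - 4)² + (7 - 6)²)
= √((-3)² + 1²) = √(9 + 1) = √10 ≈ 3.1623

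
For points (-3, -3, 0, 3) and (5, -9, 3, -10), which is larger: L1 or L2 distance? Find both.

L1 = |-3 - 5| + |-3 - (-9)| + |0 - 3| + |3 - (-10)| = 8 + 6 + 3 + 13 = 30
L2 = √(8² + 6² + 3² + 13²) = √278 ≈ 16.6733
L1 ≥ L2 always (equality iff movement is along one axis); L1 > L2 here.
Ratio L1/L2 = 30/√278 ≈ 1.7993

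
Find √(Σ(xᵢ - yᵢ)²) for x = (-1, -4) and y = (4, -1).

√(Σ(x_i - y_i)²) = √((-1 - 4)² + (-4 - (-1))²)
= √((-5)² + (-3)²) = √(25 + 9) = √34 ≈ 5.831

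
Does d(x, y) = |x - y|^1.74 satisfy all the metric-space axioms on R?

No. d(x,y) = |x-y|^1.74 fails the triangle inequality since p = 1.74 > 1. Counterexample: x = -2, y = 3, z = 8. d(x,z) = |-2 - 8|^1.74 = 10^1.74 ≈ 54.9541, but d(x,y) + d(y,z) = 5^1.74 + 5^1.74 ≈ 16.4516 + 16.4516 = 32.9032. Since 54.9541 > 32.9032, the triangle inequality is violated.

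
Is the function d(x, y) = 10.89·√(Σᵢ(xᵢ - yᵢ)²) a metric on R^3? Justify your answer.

Yes. The L2 (Euclidean) norm induces a metric on R^3, and multiplying a metric by a positive constant 10.89 > 0 preserves all four axioms: non-negativity (10.89·||x-y|| ≥ 0), identity (10.89·||x-y|| = 0 ⟺ ||x-y|| = 0 ⟺ x = y), symmetry (||x-y|| = ||y-x||), and the triangle inequality (10.89·||x-z|| ≤ 10.89·||x-y|| + 10.89·||y-z||). So d is a metric.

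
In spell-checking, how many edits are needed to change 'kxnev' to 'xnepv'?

Let D[i][j] be the edit distance between the first i characters of 'kxnev' and the first j characters of 'xnepv', with D[i][0] = i, D[0][j] = j, and D[i][j] = D[i-1][j-1] if the characters match, else 1 + min(D[i-1][j], D[i][j-1], D[i-1][j-1]). Filling the table (rows: prefixes of 'kxnev', columns: prefixes of 'xnepv'):
     ε  x  n  e  p  v
  ε  0  1  2  3  4  5
  k  1  1  2  3  4  5
  x  2  1  2  3  4  5
  n  3  2  1  2  3  4
  e  4  3  2  1  2  3
  v  5  4  3  2  2  2
The bottom-right entry gives D[5][5] = 2, so no sequence of fewer than 2 edits works. Backtracking through the table gives one optimal edit sequence (2 edits):
  kxnev → xnev (del k @1)
  xnev → xnepv (ins p @4)
Edit distance = 2.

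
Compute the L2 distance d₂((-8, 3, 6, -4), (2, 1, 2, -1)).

√(Σ(x_i - y_i)²) = √((-8 - 2)² + (3 - 1)² + (6 - 2)² + (-4 - (-1))²)
= √((-10)² + 2² + 4² + (-3)²) = √(100 + 4 + 16 + 9) = √129 ≈ 11.3578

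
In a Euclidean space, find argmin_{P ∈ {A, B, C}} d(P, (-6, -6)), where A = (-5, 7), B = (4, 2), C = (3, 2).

Distances: d(A) ≈ 13.0384, d(B) ≈ 12.8062, d(C) ≈ 12.0416. Nearest: C = (3, 2) with distance 12.0416.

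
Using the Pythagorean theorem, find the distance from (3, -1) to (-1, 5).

√(Σ(x_i - y_i)²) = √((3 - (-1))² + (-1 - 5)²)
= √(4² + (-6)²) = √(16 + 36) = √52 ≈ 7.2111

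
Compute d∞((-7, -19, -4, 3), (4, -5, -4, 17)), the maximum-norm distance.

max(|x_i - y_i|) = max(|-7 - 4|, |-19 - (-5)|, |-4 - (-4)|, |3 - 17|) = max(11, 14, 0, 14) = 14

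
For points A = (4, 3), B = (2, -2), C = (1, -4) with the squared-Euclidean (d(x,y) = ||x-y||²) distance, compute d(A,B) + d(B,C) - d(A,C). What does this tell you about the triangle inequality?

d(A,B) = 2² + 5² = 29, d(B,C) = 1² + 2² = 5, d(A,C) = 3² + 7² = 58.
d(A,B) + d(B,C) - d(A,C) = 29 + 5 - 58 = 34 - 58 = -24. This is < 0, so the triangle inequality FAILS for these points (squared-Euclidean is not a metric).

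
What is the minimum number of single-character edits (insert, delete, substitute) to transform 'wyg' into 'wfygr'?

Let D[i][j] be the edit distance between the first i characters of 'wyg' and the first j characters of 'wfygr', with D[i][0] = i, D[0][j] = j, and D[i][j] = D[i-1][j-1] if the characters match, else 1 + min(D[i-1][j], D[i][j-1], D[i-1][j-1]). Filling the table (rows: prefixes of 'wyg', columns: prefixes of 'wfygr'):
     ε  w  f  y  g  r
  ε  0  1  2  3  4  5
  w  1  0  1  2  3  4
  y  2  1  1  1  2  3
  g  3  2  2  2  1  2
The bottom-right entry gives D[3][5] = 2, so no sequence of fewer than 2 edits works. Backtracking through the table gives one optimal edit sequence (2 edits):
  wyg → wfyg (ins f @2)
  wfyg → wfygr (ins r @5)
Edit distance = 2.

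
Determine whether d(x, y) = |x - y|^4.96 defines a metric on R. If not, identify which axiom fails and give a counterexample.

No. d(x,y) = |x-y|^4.96 fails the triangle inequality since p = 4.96 > 1. Counterexample: x = 2, y = 13, z = 20. d(x,z) = |2 - 20|^4.96 = 18^4.96 ≈ 1683261.6359, but d(x,y) + d(y,z) = 11^4.96 + 7^4.96 ≈ 146321.3564 + 15548.4205 = 161869.7769. Since 1683261.6359 > 161869.7769, the triangle inequality is violated.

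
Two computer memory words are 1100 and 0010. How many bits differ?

Differing positions: 1, 2, 3. Hamming distance = 3.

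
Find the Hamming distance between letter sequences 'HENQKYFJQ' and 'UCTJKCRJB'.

Differing positions: 1, 2, 3, 4, 6, 7, 9. Hamming distance = 7.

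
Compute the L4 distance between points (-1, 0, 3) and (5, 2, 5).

(Σ|x_i - y_i|^4)^(1/4) = (|-1 - 5|^4 + |0 - 2|^4 + |3 - 5|^4)^(1/4)
= (6^4 + 2^4 + 2^4)^(1/4) = (1296 + 16 + 16)^(1/4) = (1328)^(1/4) ≈ 6.0367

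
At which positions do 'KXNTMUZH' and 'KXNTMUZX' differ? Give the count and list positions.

Differing positions: 8. Hamming distance = 1.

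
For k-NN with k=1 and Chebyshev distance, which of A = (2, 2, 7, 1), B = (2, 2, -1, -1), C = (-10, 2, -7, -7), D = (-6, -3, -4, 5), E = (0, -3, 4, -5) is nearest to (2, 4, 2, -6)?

Distances: d(A) = 7, d(B) = 5, d(C) = 12, d(D) = 11, d(E) = 7. Nearest: B = (2, 2, -1, -1) with distance 5.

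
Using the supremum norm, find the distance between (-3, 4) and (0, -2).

max(|x_i - y_i|) = max(|-3 - 0|, |4 - (-2)|) = max(3, 6) = 6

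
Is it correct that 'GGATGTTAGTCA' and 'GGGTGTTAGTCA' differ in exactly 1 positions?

Differing positions: 3. Hamming distance = 1, so the claim is true.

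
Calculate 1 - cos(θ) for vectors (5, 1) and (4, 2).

With u = (5, 1), v = (4, 2):
u·v = 5·4 + 1·2 = 20 + 2 = 22.
|u| = √(5² + 1²) = √26, |v| = √(4² + 2²) = √20, so |u||v| = √(26·20) = √520.
cos θ = (u·v)/(|u||v|) = 22/√520 ≈ 0.9648
Cosine distance = 1 - cos θ ≈ 1 - 0.9648 = 0.0352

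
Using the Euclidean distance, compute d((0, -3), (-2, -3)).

(Σ|x_i - y_i|^2)^(1/2) = (|0 - (-2)|^2 + |-3 - (-3)|^2)^(1/2)
= (2^2 + 0^2)^(1/2) = (4 + 0)^(1/2) = (4)^(1/2) = 2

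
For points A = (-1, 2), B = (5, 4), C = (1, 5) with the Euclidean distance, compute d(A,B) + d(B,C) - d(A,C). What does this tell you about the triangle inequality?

d(A,B) = √(6² + 2²) = √40 ≈ 6.3246, d(B,C) = √(4² + 1²) = √17 ≈ 4.1231, d(A,C) = √(2² + 3²) = √13 ≈ 3.6056.
d(A,B) + d(B,C) - d(A,C) = 6.3246 + 4.1231 - 3.6056 = 10.4477 - 3.6056 = 6.8421 (to 4 decimal places). This is ≥ 0, so the triangle inequality holds for these points.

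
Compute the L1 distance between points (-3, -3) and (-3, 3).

Σ|x_i - y_i| = |-3 - (-3)| + |-3 - 3| = 0 + 6 = 6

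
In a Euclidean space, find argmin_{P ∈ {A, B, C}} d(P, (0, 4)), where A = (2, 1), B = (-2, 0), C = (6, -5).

Distances: d(A) ≈ 3.6056, d(B) ≈ 4.4721, d(C) ≈ 10.8167. Nearest: A = (2, 1) with distance 3.6056.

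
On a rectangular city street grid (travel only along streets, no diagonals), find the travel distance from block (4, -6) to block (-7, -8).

Σ|x_i - y_i| = |4 - (-7)| + |-6 - (-8)| = 11 + 2 = 13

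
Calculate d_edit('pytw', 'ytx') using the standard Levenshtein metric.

Let D[i][j] be the edit distance between the first i characters of 'pytw' and the first j characters of 'ytx', with D[i][0] = i, D[0][j] = j, and D[i][j] = D[i-1][j-1] if the characters match, else 1 + min(D[i-1][j], D[i][j-1], D[i-1][j-1]). Filling the table (rows: prefixes of 'pytw', columns: prefixes of 'ytx'):
     ε  y  t  x
  ε  0  1  2  3
  p  1  1  2  3
  y  2  1  2  3
  t  3  2  1  2
  w  4  3  2  2
The bottom-right entry gives D[4][3] = 2, so no sequence of fewer than 2 edits works. Backtracking through the table gives one optimal edit sequence (2 edits):
  pytw → ytw (del p @1)
  ytw → ytx (sub w→x @3)
Edit distance = 2.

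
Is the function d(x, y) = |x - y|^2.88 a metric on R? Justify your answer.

No. d(x,y) = |x-y|^2.88 fails the triangle inequality since p = 2.88 > 1. Counterexample: x = -2, y = 9, z = 11. d(x,z) = |-2 - 11|^2.88 = 13^2.88 ≈ 1614.9417, but d(x,y) + d(y,z) = 11^2.88 + 2^2.88 ≈ 998.1848 + 7.3615 = 1005.5463. Since 1614.9417 > 1005.5463, the triangle inequality is violated.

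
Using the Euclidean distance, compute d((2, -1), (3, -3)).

(Σ|x_i - y_i|^2)^(1/2) = (|2 - 3|^2 + |-1 - (-3)|^2)^(1/2)
= (1^2 + 2^2)^(1/2) = (1 + 4)^(1/2) = (5)^(1/2) ≈ 2.2361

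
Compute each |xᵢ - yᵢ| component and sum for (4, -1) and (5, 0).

Σ|x_i - y_i| = |4 - 5| + |-1 - 0| = 1 + 1 = 2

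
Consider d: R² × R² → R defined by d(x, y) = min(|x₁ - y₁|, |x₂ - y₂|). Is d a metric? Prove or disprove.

No. d fails identity of indiscernibles: take x = (-5, 0) and y = (-5, 5). Then d(x,y) = min(|-5 - (-5)|, |0 - 5|) = min(0, 5) = 0, yet x ≠ y.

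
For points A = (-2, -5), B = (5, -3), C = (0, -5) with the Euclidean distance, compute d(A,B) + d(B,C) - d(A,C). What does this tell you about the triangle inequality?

d(A,B) = √(7² + 2²) = √53 ≈ 7.2801, d(B,C) = √(5² + 2²) = √29 ≈ 5.3852, d(A,C) = √(2² + 0²) = √4 = 2.
d(A,B) + d(B,C) - d(A,C) = 7.2801 + 5.3852 - 2 = 12.6653 - 2 = 10.6653 (to 4 decimal places). This is ≥ 0, so the triangle inequality holds for these points.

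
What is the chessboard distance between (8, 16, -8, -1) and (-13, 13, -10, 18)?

max(|x_i - y_i|) = max(|8 - (-13)|, |16 - 13|, |-8 - (-10)|, |-1 - 18|) = max(21, 3, 2, 19) = 21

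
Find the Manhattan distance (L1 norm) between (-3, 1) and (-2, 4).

Σ|x_i - y_i| = |-3 - (-2)| + |1 - 4| = 1 + 3 = 4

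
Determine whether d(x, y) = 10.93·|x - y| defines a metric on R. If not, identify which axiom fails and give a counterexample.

Yes. Since |x - y| is a metric on R and 10.93 > 0, the positive scalar multiple 10.93·|x - y| is also a metric: scaling by a positive constant preserves non-negativity, identity (d=0 ⟺ |x-y|=0 ⟺ x=y), symmetry, and the triangle inequality.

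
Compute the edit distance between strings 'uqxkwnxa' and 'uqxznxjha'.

Let D[i][j] be the edit distance between the first i characters of 'uqxkwnxa' and the first j characters of 'uqxznxjha', with D[i][0] = i, D[0][j] = j, and D[i][j] = D[i-1][j-1] if the characters match, else 1 + min(D[i-1][j], D[i][j-1], D[i-1][j-1]). Filling the table (rows: prefixes of 'uqxkwnxa', columns: prefixes of 'uqxznxjha'):
     ε  u  q  x  z  n  x  j  h  a
  ε  0  1  2  3  4  5  6  7  8  9
  u  1  0  1  2  3  4  5  6  7  8
  q  2  1  0  1  2  3  4  5  6  7
  x  3  2  1  0  1  2  3  4  5  6
  k  4  3  2  1  1  2  3  4  5  6
  w  5  4  3  2  2  2  3  4  5  6
  n  6  5  4  3  3  2  3  4  5  6
  x  7  6  5  4  4  3  2  3  4  5
  a  8  7  6  5  5  4  3  3  4  4
The bottom-right entry gives D[8][9] = 4, so no sequence of fewer than 4 edits works. Backtracking through the table gives one optimal edit sequence (4 edits):
  uqxkwnxa → uqxwnxa (del k @4)
  uqxwnxa → uqxznxa (sub w→z @4)
  uqxznxa → uqxznxja (ins j @7)
  uqxznxja → uqxznxjha (ins h @8)
Edit distance = 4.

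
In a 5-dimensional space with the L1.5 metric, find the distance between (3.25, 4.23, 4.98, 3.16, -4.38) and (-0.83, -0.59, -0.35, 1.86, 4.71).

(Σ|x_i - y_i|^1.5)^(1/1.5) = (|3.25 - (-0.83)|^1.5 + |4.23 - (-0.59)|^1.5 + |4.98 - (-0.35)|^1.5 + |3.16 - 1.86|^1.5 + |-4.38 - 4.71|^1.5)^(1/1.5)
= (4.08^1.5 + 4.82^1.5 + 5.33^1.5 + 1.3^1.5 + 9.09^1.5)^(1/1.5) ≈ (8.2412 + 10.5821 + 12.3053 + 1.4822 + 27.406)^(1/1.5) = (60.0168)^(1/1.5) ≈ 15.329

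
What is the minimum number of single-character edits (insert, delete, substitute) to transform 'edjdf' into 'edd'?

Let D[i][j] be the edit distance between the first i characters of 'edjdf' and the first j characters of 'edd', with D[i][0] = i, D[0][j] = j, and D[i][j] = D[i-1][j-1] if the characters match, else 1 + min(D[i-1][j], D[i][j-1], D[i-1][j-1]). Filling the table (rows: prefixes of 'edjdf', columns: prefixes of 'edd'):
     ε  e  d  d
  ε  0  1  2  3
  e  1  0  1  2
  d  2  1  0  1
  j  3  2  1  1
  d  4  3  2  1
  f  5  4  3  2
The bottom-right entry gives D[5][3] = 2, so no sequence of fewer than 2 edits works. Backtracking through the table gives one optimal edit sequence (2 edits):
  edjdf → eddf (del j @3)
  eddf → edd (del f @4)
Edit distance = 2.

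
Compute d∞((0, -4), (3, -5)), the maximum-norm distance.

max(|x_i - y_i|) = max(|0 - 3|, |-4 - (-5)|) = max(3, 1) = 3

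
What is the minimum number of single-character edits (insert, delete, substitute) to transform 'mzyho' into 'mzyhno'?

Let D[i][j] be the edit distance between the first i characters of 'mzyho' and the first j characters of 'mzyhno', with D[i][0] = i, D[0][j] = j, and D[i][j] = D[i-1][j-1] if the characters match, else 1 + min(D[i-1][j], D[i][j-1], D[i-1][j-1]). Filling the table (rows: prefixes of 'mzyho', columns: prefixes of 'mzyhno'):
     ε  m  z  y  h  n  o
  ε  0  1  2  3  4  5  6
  m  1  0  1  2  3  4  5
  z  2  1  0  1  2  3  4
  y  3  2  1  0  1  2  3
  h  4  3  2  1  0  1  2
  o  5  4  3  2  1  1  1
The bottom-right entry gives D[5][6] = 1, so no sequence of fewer than 1 edit works. Backtracking through the table gives one optimal edit sequence (1 edit):
  mzyho → mzyhno (ins n @5)
Edit distance = 1.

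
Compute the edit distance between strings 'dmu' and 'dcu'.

Let D[i][j] be the edit distance between the first i characters of 'dmu' and the first j characters of 'dcu', with D[i][0] = i, D[0][j] = j, and D[i][j] = D[i-1][j-1] if the characters match, else 1 + min(D[i-1][j], D[i][j-1], D[i-1][j-1]). Filling the table (rows: prefixes of 'dmu', columns: prefixes of 'dcu'):
     ε  d  c  u
  ε  0  1  2  3
  d  1  0  1  2
  m  2  1  1  2
  u  3  2  2  1
The bottom-right entry gives D[3][3] = 1, so no sequence of fewer than 1 edit works. Backtracking through the table gives one optimal edit sequence (1 edit):
  dmu → dcu (sub m→c @2)
Edit distance = 1.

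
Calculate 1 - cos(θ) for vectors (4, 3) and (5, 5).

With u = (4, 3), v = (5, 5):
u·v = 4·5 + 3·5 = 20 + 15 = 35.
|u| = √(4² + 3²) = √25, |v| = √(5² + 5²) = √50, so |u||v| = √(25·50) = √1250.
cos θ = (u·v)/(|u||v|) = 35/√1250 ≈ 0.9899
Cosine distance = 1 - cos θ ≈ 1 - 0.9899 = 0.0101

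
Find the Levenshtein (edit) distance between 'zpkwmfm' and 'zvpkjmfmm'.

Let D[i][j] be the edit distance between the first i characters of 'zpkwmfm' and the first j characters of 'zvpkjmfmm', with D[i][0] = i, D[0][j] = j, and D[i][j] = D[i-1][j-1] if the characters match, else 1 + min(D[i-1][j], D[i][j-1], D[i-1][j-1]). Filling the table (rows: prefixes of 'zpkwmfm', columns: prefixes of 'zvpkjmfmm'):
     ε  z  v  p  k  j  m  f  m  m
  ε  0  1  2  3  4  5  6  7  8  9
  z  1  0  1  2  3  4  5  6  7  8
  p  2  1  1  1  2  3  4  5  6  7
  k  3  2  2  2  1  2  3  4  5  6
  w  4  3  3  3  2  2  3  4  5  6
  m  5  4  4  4  3  3  2  3  4  5
  f  6  5  5  5  4  4  3  2  3  4
  m  7  6  6  6  5  5  4  3  2  3
The bottom-right entry gives D[7][9] = 3, so no sequence of fewer than 3 edits works. Backtracking through the table gives one optimal edit sequence (3 edits):
  zpkwmfm → zvpkwmfm (ins v @2)
  zvpkwmfm → zvpkjmfm (sub w→j @5)
  zvpkjmfm → zvpkjmfmm (ins m @8)
Edit distance = 3.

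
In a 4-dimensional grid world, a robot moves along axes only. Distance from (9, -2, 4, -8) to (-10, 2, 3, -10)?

Σ|x_i - y_i| = |9 - (-10)| + |-2 - 2| + |4 - 3| + |-8 - (-10)| = 19 + 4 + 1 + 2 = 26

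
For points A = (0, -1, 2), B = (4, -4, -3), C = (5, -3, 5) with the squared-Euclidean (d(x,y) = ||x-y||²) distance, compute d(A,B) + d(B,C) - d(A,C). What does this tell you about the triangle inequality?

d(A,B) = 4² + 3² + 5² = 50, d(B,C) = 1² + 1² + 8² = 66, d(A,C) = 5² + 2² + 3² = 38.
d(A,B) + d(B,C) - d(A,C) = 50 + 66 - 38 = 116 - 38 = 78. This is ≥ 0, so the triangle inequality holds for these points.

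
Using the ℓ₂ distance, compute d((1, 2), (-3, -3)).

(Σ|x_i - y_i|^2)^(1/2) = (|1 - (-3)|^2 + |2 - (-3)|^2)^(1/2)
= (4^2 + 5^2)^(1/2) = (16 + 25)^(1/2) = (41)^(1/2) ≈ 6.4031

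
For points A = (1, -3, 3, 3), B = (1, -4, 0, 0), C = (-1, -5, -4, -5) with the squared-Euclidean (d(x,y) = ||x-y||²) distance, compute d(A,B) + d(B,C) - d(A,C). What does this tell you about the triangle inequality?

d(A,B) = 0² + 1² + 3² + 3² = 19, d(B,C) = 2² + 1² + 4² + 5² = 46, d(A,C) = 2² + 2² + 7² + 8² = 121.
d(A,B) + d(B,C) - d(A,C) = 19 + 46 - 121 = 65 - 121 = -56. This is < 0, so the triangle inequality FAILS for these points (squared-Euclidean is not a metric).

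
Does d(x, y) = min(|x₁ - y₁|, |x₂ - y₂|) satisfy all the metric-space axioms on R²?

No. d fails identity of indiscernibles: take x = (0, 0) and y = (0, 1). Then d(x,y) = min(|0 - 0|, |0 - 1|) = min(0, 1) = 0, yet x ≠ y.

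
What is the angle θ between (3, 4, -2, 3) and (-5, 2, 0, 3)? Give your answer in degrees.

With u = (3, 4, -2, 3), v = (-5, 2, 0, 3):
u·v = 3·(-5) + 4·2 + (-2)·0 + 3·3 = (-15) + 8 + 0 + 9 = 2.
|u| = √(3² + 4² + (-2)² + 3²) = √38, |v| = √((-5)² + 2² + 0² + 3²) = √38, so |u||v| = √(38·38) = √1444 = 38.
cos θ = (u·v)/(|u||v|) = 2/38 ≈ 0.052632
θ = arccos(0.052632) ≈ 86.98°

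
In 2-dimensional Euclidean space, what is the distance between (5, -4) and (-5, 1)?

√(Σ(x_i - y_i)²) = √((5 - (-5))² + (-4 - 1)²)
= √(10² + (-5)²) = √(100 + 25) = √125 ≈ 11.1803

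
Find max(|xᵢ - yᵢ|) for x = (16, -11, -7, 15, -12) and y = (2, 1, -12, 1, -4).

max(|x_i - y_i|) = max(|16 - 2|, |-11 - 1|, |-7 - (-12)|, |15 - 1|, |-12 - (-4)|) = max(14, 12, 5, 14, 8) = 14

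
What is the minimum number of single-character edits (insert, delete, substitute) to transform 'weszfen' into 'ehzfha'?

Let D[i][j] be the edit distance between the first i characters of 'weszfen' and the first j characters of 'ehzfha', with D[i][0] = i, D[0][j] = j, and D[i][j] = D[i-1][j-1] if the characters match, else 1 + min(D[i-1][j], D[i][j-1], D[i-1][j-1]). Filling the table (rows: prefixes of 'weszfen', columns: prefixes of 'ehzfha'):
     ε  e  h  z  f  h  a
  ε  0  1  2  3  4  5  6
  w  1  1  2  3  4  5  6
  e  2  1  2  3  4  5  6
  s  3  2  2  3  4  5  6
  z  4  3  3  2  3  4  5
  f  5  4  4  3  2  3  4
  e  6  5  5  4  3  3  4
  n  7  6  6  5  4  4  4
The bottom-right entry gives D[7][6] = 4, so no sequence of fewer than 4 edits works. Backtracking through the table gives one optimal edit sequence (4 edits):
  weszfen → eszfen (del w @1)
  eszfen → ehzfen (sub s→h @2)
  ehzfen → ehzfhn (sub e→h @5)
  ehzfhn → ehzfha (sub n→a @6)
Edit distance = 4.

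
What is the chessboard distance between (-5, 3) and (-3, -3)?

max(|x_i - y_i|) = max(|-5 - (-3)|, |3 - (-3)|) = max(2, 6) = 6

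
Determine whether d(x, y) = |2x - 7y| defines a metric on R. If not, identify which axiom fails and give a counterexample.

No. d fails symmetry: d(4, 1) = |2·4 - 7·1| = |1| = 1, but d(1, 4) = |2·1 - 7·4| = |-26| = 26. Since 1 ≠ 26, d(x,y) ≠ d(y,x) in general.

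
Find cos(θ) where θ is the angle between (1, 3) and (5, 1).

With u = (1, 3), v = (5, 1):
u·v = 1·5 + 3·1 = 5 + 3 = 8.
|u| = √(1² + 3²) = √10, |v| = √(5² + 1²) = √26, so |u||v| = √(10·26) = √260.
cos θ = (u·v)/(|u||v|) = 8/√260 ≈ 0.4961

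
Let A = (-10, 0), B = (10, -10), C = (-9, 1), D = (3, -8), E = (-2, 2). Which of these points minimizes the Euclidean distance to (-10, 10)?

Distances: d(A) = 10, d(B) ≈ 28.2843, d(C) ≈ 9.0554, d(D) ≈ 22.2036, d(E) ≈ 11.3137. Nearest: C = (-9, 1) with distance 9.0554.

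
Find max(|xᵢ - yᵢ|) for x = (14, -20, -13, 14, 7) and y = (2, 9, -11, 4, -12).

max(|x_i - y_i|) = max(|14 - 2|, |-20 - 9|, |-13 - (-11)|, |14 - 4|, |7 - (-12)|) = max(12, 29, 2, 10, 19) = 29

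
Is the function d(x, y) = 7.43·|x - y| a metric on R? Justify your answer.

Yes. Since |x - y| is a metric on R and 7.43 > 0, the positive scalar multiple 7.43·|x - y| is also a metric: scaling by a positive constant preserves non-negativity, identity (d=0 ⟺ |x-y|=0 ⟺ x=y), symmetry, and the triangle inequality.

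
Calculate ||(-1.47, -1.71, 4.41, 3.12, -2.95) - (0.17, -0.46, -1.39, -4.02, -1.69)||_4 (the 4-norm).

(Σ|x_i - y_i|^4)^(1/4) = (|-1.47 - 0.17|^4 + |-1.71 - (-0.46)|^4 + |4.41 - (-1.39)|^4 + |3.12 - (-4.02)|^4 + |-2.95 - (-1.69)|^4)^(1/4)
= (1.64^4 + 1.25^4 + 5.8^4 + 7.14^4 + 1.26^4)^(1/4) ≈ (7.2339 + 2.4414 + 1131.6496 + 2598.9196 + 2.5205)^(1/4) = (3742.765)^(1/4) ≈ 7.8216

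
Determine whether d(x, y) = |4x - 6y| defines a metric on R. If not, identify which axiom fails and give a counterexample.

No. d fails symmetry: d(9, 5) = |4·9 - 6·5| = |6| = 6, but d(5, 9) = |4·5 - 6·9| = |-34| = 34. Since 6 ≠ 34, d(x,y) ≠ d(y,x) in general.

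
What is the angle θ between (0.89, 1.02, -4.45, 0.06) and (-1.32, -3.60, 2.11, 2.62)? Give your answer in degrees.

With u = (0.89, 1.02, -4.45, 0.06), v = (-1.32, -3.60, 2.11, 2.62):
u·v = 0.89·(-1.32) + 1.02·(-3.6) + (-4.45)·2.11 + 0.06·2.62 = (-1.1748) + (-3.672) + (-9.3895) + 0.1572 = -14.0791.
|u| = √(0.89² + 1.02² + (-4.45)² + 0.06²) = √(0.7921 + 1.0404 + 19.8025 + 0.0036) = √21.6386, |v| = √((-1.32)² + (-3.6)² + 2.11² + 2.62²) = √(1.7424 + 12.96 + 4.4521 + 6.8644) = √26.0189.
cos θ = (u·v)/(|u||v|) = -14.0791/(√21.6386·√26.0189) ≈ -0.593357
θ = arccos(-0.593357) ≈ 126.4°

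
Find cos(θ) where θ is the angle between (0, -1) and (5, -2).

With u = (0, -1), v = (5, -2):
u·v = 0·5 + (-1)·(-2) = 0 + 2 = 2.
|u| = √(0² + (-1)²) = √1, |v| = √(5² + (-2)²) = √29, so |u||v| = √(1·29) = √29.
cos θ = (u·v)/(|u||v|) = 2/√29 ≈ 0.3714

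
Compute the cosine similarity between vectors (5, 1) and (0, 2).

With u = (5, 1), v = (0, 2):
u·v = 5·0 + 1·2 = 0 + 2 = 2.
|u| = √(5² + 1²) = √26, |v| = √(0² + 2²) = √4, so |u||v| = √(26·4) = √104.
cos θ = (u·v)/(|u||v|) = 2/√104 ≈ 0.1961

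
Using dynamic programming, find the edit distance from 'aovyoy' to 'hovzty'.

Let D[i][j] be the edit distance between the first i characters of 'aovyoy' and the first j characters of 'hovzty', with D[i][0] = i, D[0][j] = j, and D[i][j] = D[i-1][j-1] if the characters match, else 1 + min(D[i-1][j], D[i][j-1], D[i-1][j-1]). Filling the table (rows: prefixes of 'aovyoy', columns: prefixes of 'hovzty'):
     ε  h  o  v  z  t  y
  ε  0  1  2  3  4  5  6
  a  1  1  2  3  4  5  6
  o  2  2  1  2  3  4  5
  v  3  3  2  1  2  3  4
  y  4  4  3  2  2  3  3
  o  5  5  4  3  3  3  4
  y  6  6  5  4  4  4  3
The bottom-right entry gives D[6][6] = 3, so no sequence of fewer than 3 edits works. Backtracking through the table gives one optimal edit sequence (3 edits):
  aovyoy → hovyoy (sub a→h @1)
  hovyoy → hovzoy (sub y→z @4)
  hovzoy → hovzty (sub o→t @5)
Edit distance = 3.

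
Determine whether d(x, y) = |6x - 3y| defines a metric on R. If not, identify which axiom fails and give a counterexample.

No. d fails symmetry: d(8, 9) = |6·8 - 3·9| = |21| = 21, but d(9, 8) = |6·9 - 3·8| = |30| = 30. Since 21 ≠ 30, d(x,y) ≠ d(y,x) in general.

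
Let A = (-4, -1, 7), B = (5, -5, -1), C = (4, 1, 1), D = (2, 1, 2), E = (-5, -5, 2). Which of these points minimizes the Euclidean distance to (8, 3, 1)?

Distances: d(A) = 14, d(B) ≈ 8.775, d(C) ≈ 4.4721, d(D) ≈ 6.4031, d(E) ≈ 15.2971. Nearest: C = (4, 1, 1) with distance 4.4721.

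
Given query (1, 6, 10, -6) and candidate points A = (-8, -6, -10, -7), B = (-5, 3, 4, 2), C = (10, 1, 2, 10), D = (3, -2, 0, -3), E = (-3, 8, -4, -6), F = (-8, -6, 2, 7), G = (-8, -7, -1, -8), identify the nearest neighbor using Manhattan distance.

Distances: d(A) = 42, d(B) = 23, d(C) = 38, d(D) = 23, d(E) = 20, d(F) = 42, d(G) = 35. Nearest: E = (-3, 8, -4, -6) with distance 20.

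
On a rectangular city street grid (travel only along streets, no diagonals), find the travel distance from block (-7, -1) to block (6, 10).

Σ|x_i - y_i| = |-7 - 6| + |-1 - 10| = 13 + 11 = 24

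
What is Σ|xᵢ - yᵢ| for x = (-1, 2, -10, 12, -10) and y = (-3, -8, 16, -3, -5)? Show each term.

Σ|x_i - y_i| = |-1 - (-3)| + |2 - (-8)| + |-10 - 16| + |12 - (-3)| + |-10 - (-5)| = 2 + 10 + 26 + 15 + 5 = 58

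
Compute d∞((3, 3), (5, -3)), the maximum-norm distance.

max(|x_i - y_i|) = max(|3 - 5|, |3 - (-3)|) = max(2, 6) = 6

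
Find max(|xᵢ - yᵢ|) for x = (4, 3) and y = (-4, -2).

max(|x_i - y_i|) = max(|4 - (-4)|, |3 - (-2)|) = max(8, 5) = 8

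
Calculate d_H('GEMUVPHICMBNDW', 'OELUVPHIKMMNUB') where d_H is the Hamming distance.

Differing positions: 1, 3, 9, 11, 13, 14. Hamming distance = 6.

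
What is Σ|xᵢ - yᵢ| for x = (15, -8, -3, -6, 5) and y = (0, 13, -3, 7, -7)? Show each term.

Σ|x_i - y_i| = |15 - 0| + |-8 - 13| + |-3 - (-3)| + |-6 - 7| + |5 - (-7)| = 15 + 21 + 0 + 13 + 12 = 61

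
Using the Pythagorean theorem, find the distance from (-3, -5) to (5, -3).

√(Σ(x_i - y_i)²) = √((-3 - 5)² + (-5 - (-3))²)
= √((-8)² + (-2)²) = √(64 + 4) = √68 ≈ 8.2462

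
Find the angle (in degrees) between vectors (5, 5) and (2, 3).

With u = (5, 5), v = (2, 3):
u·v = 5·2 + 5·3 = 10 + 15 = 25.
|u| = √(5² + 5²) = √50, |v| = √(2² + 3²) = √13, so |u||v| = √(50·13) = √650.
cos θ = (u·v)/(|u||v|) = 25/√650 ≈ 0.980581
θ = arccos(0.980581) ≈ 11.31°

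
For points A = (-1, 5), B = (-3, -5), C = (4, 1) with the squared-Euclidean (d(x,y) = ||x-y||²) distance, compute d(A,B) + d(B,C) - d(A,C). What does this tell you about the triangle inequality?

d(A,B) = 2² + 10² = 104, d(B,C) = 7² + 6² = 85, d(A,C) = 5² + 4² = 41.
d(A,B) + d(B,C) - d(A,C) = 104 + 85 - 41 = 189 - 41 = 148. This is ≥ 0, so the triangle inequality holds for these points.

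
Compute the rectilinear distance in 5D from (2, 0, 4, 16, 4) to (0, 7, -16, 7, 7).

Σ|x_i - y_i| = |2 - 0| + |0 - 7| + |4 - (-16)| + |16 - 7| + |4 - 7| = 2 + 7 + 20 + 9 + 3 = 41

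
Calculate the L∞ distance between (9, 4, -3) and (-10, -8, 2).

max(|x_i - y_i|) = max(|9 - (-10)|, |4 - (-8)|, |-3 - 2|) = max(19, 12, 5) = 19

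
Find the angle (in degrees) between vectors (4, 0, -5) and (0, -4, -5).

With u = (4, 0, -5), v = (0, -4, -5):
u·v = 4·0 + 0·(-4) + (-5)·(-5) = 0 + 0 + 25 = 25.
|u| = √(4² + 0² + (-5)²) = √41, |v| = √(0² + (-4)² + (-5)²) = √41, so |u||v| = √(41·41) = √1681 = 41.
cos θ = (u·v)/(|u||v|) = 25/41 ≈ 0.609756
θ = arccos(0.609756) ≈ 52.43°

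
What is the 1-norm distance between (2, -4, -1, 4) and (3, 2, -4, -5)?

Σ|x_i - y_i| = |2 - 3| + |-4 - 2| + |-1 - (-4)| + |4 - (-5)| = 1 + 6 + 3 + 9 = 19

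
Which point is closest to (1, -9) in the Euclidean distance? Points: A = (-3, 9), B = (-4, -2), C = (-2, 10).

Distances: d(A) ≈ 18.4391, d(B) ≈ 8.6023, d(C) ≈ 19.2354. Nearest: B = (-4, -2) with distance 8.6023.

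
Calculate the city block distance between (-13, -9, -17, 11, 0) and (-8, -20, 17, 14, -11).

Σ|x_i - y_i| = |-13 - (-8)| + |-9 - (-20)| + |-17 - 17| + |11 - 14| + |0 - (-11)| = 5 + 11 + 34 + 3 + 11 = 64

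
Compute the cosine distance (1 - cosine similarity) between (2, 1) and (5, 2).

With u = (2, 1), v = (5, 2):
u·v = 2·5 + 1·2 = 10 + 2 = 12.
|u| = √(2² + 1²) = √5, |v| = √(5² + 2²) = √29, so |u||v| = √(5·29) = √145.
cos θ = (u·v)/(|u||v|) = 12/√145 ≈ 0.9965
Cosine distance = 1 - cos θ ≈ 1 - 0.9965 = 0.0035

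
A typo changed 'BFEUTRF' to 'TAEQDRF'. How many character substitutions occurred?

Differing positions: 1, 2, 4, 5. Hamming distance = 4.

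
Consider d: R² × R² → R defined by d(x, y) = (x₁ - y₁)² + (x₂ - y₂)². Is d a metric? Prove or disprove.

No. The squared Euclidean distance fails the triangle inequality. Counterexample: x = (0, 0), y = (2, 5), z = (4, 10). d(x,z) = 4² + 10² = 116, but d(x,y) + d(y,z) = (2² + 5²) + (2² + 5²) = 29 + 29 = 58. Since 116 > 58, the triangle inequality is violated. (Note: √d, the ordinary Euclidean distance, IS a metric.)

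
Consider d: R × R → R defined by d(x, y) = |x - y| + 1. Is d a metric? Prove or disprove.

No. d fails identity of indiscernibles (specifically d(x,x) = 0): d(4, 4) = |4 - 4| + 1 = 0 + 1 = 1 ≠ 0.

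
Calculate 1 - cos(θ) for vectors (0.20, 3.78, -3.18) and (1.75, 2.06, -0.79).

With u = (0.20, 3.78, -3.18), v = (1.75, 2.06, -0.79):
u·v = 0.2·1.75 + 3.78·2.06 + (-3.18)·(-0.79) = 0.35 + 7.7868 + 2.5122 = 10.649.
|u| = √(0.2² + 3.78² + (-3.18)²) = √(0.04 + 14.2884 + 10.1124) = √24.4408, |v| = √(1.75² + 2.06² + (-0.79)²) = √(3.0625 + 4.2436 + 0.6241) = √7.9302.
cos θ = (u·v)/(|u||v|) = 10.649/(√24.4408·√7.9302) ≈ 0.7649
Cosine distance = 1 - cos θ ≈ 1 - 0.7649 = 0.2351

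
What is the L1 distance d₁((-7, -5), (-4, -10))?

Σ|x_i - y_i| = |-7 - (-4)| + |-5 - (-10)| = 3 + 5 = 8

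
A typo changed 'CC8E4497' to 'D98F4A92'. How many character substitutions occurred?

Differing positions: 1, 2, 4, 6, 8. Hamming distance = 5.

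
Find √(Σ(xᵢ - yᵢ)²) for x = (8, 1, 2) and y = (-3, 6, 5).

√(Σ(x_i - y_i)²) = √((8 - (-3))² + (1 - 6)² + (2 - 5)²)
= √(11² + (-5)² + (-3)²) = √(121 + 25 + 9) = √155 ≈ 12.4499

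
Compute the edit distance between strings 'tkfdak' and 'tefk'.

Let D[i][j] be the edit distance between the first i characters of 'tkfdak' and the first j characters of 'tefk', with D[i][0] = i, D[0][j] = j, and D[i][j] = D[i-1][j-1] if the characters match, else 1 + min(D[i-1][j], D[i][j-1], D[i-1][j-1]). Filling the table (rows: prefixes of 'tkfdak', columns: prefixes of 'tefk'):
     ε  t  e  f  k
  ε  0  1  2  3  4
  t  1  0  1  2  3
  k  2  1  1  2  2
  f  3  2  2  1  2
  d  4  3  3  2  2
  a  5  4  4  3  3
  k  6  5  5  4  3
The bottom-right entry gives D[6][4] = 3, so no sequence of fewer than 3 edits works. Backtracking through the table gives one optimal edit sequence (3 edits):
  tkfdak → tefdak (sub k→e @2)
  tefdak → tefak (del d @4)
  tefak → tefk (del a @4)
Edit distance = 3.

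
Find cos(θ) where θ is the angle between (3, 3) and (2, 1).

With u = (3, 3), v = (2, 1):
u·v = 3·2 + 3·1 = 6 + 3 = 9.
|u| = √(3² + 3²) = √18, |v| = √(2² + 1²) = √5, so |u||v| = √(18·5) = √90.
cos θ = (u·v)/(|u||v|) = 9/√90 ≈ 0.9487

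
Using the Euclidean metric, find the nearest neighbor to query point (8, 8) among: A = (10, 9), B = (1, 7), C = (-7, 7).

Distances: d(A) ≈ 2.2361, d(B) ≈ 7.0711, d(C) ≈ 15.0333. Nearest: A = (10, 9) with distance 2.2361.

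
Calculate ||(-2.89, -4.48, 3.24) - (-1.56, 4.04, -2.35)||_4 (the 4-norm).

(Σ|x_i - y_i|^4)^(1/4) = (|-2.89 - (-1.56)|^4 + |-4.48 - 4.04|^4 + |3.24 - (-2.35)|^4)^(1/4)
= (1.33^4 + 8.52^4 + 5.59^4)^(1/4) ≈ (3.129 + 5269.3662 + 976.4438)^(1/4) = (6248.939)^(1/4) ≈ 8.891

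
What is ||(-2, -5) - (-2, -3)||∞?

max(|x_i - y_i|) = max(|-2 - (-2)|, |-5 - (-3)|) = max(0, 2) = 2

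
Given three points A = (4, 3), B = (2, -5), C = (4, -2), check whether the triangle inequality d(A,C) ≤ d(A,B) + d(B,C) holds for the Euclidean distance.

d(A,B) = √(2² + 8²) = √68 ≈ 8.2462, d(B,C) = √(2² + 3²) = √13 ≈ 3.6056, d(A,C) = √(0² + 5²) = √25 = 5.
d(A,C) = 5 ≤ 8.2462 + 3.6056 = 11.8518. Triangle inequality is satisfied.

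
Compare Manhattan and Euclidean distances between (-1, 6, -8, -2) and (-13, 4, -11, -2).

L1 = |-1 - (-13)| + |6 - 4| + |-8 - (-11)| + |-2 - (-2)| = 12 + 2 + 3 + 0 = 17
L2 = √(12² + 2² + 3² + 0²) = √157 ≈ 12.53
L1 ≥ L2 always (equality iff movement is along one axis); L1 > L2 here.
Ratio L1/L2 = 17/√157 ≈ 1.3567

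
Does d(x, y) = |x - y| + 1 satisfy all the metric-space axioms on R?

No. d fails identity of indiscernibles (specifically d(x,x) = 0): d(7, 7) = |7 - 7| + 1 = 0 + 1 = 1 ≠ 0.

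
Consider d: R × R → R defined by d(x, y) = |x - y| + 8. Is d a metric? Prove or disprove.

No. d fails identity of indiscernibles (specifically d(x,x) = 0): d(8, 8) = |8 - 8| + 8 = 0 + 8 = 8 ≠ 0.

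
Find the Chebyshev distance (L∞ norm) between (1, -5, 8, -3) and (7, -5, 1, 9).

max(|x_i - y_i|) = max(|1 - 7|, |-5 - (-5)|, |8 - 1|, |-3 - 9|) = max(6, 0, 7, 12) = 12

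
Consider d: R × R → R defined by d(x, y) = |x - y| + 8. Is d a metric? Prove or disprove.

No. d fails identity of indiscernibles (specifically d(x,x) = 0): d(-7, -7) = |-7 - (-7)| + 8 = 0 + 8 = 8 ≠ 0.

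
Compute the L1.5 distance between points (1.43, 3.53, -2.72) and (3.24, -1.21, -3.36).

(Σ|x_i - y_i|^1.5)^(1/1.5) = (|1.43 - 3.24|^1.5 + |3.53 - (-1.21)|^1.5 + |-2.72 - (-3.36)|^1.5)^(1/1.5)
= (1.81^1.5 + 4.74^1.5 + 0.64^1.5)^(1/1.5) ≈ (2.4351 + 10.3197 + 0.512)^(1/1.5) = (13.2668)^(1/1.5) ≈ 5.6042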